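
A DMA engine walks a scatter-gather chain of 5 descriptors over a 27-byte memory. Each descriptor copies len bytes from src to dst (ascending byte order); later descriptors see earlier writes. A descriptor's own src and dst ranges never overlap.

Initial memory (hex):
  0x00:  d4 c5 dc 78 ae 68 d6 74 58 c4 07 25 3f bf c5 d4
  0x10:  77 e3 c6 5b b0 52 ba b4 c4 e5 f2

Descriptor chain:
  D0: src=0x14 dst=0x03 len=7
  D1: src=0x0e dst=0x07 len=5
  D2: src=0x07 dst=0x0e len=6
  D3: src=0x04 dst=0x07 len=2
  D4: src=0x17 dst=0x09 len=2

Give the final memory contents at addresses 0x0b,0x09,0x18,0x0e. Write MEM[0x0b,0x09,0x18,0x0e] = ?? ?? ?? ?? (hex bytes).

#0 dst[0x03+7] := {0xb0,0x52,0xba,0xb4,0xc4,0xe5,0xf2}
#1 dst[0x07+5] := {0xc5,0xd4,0x77,0xe3,0xc6}
#2 dst[0x0e+6] := {0xc5,0xd4,0x77,0xe3,0xc6,0x3f}
#3 dst[0x07+2] := {0x52,0xba}
#4 dst[0x09+2] := {0xb4,0xc4}
query mem[0x0b]=0xc6, mem[0x09]=0xb4, mem[0x18]=0xc4, mem[0x0e]=0xc5

MEM[0x0b,0x09,0x18,0x0e] = c6 b4 c4 c5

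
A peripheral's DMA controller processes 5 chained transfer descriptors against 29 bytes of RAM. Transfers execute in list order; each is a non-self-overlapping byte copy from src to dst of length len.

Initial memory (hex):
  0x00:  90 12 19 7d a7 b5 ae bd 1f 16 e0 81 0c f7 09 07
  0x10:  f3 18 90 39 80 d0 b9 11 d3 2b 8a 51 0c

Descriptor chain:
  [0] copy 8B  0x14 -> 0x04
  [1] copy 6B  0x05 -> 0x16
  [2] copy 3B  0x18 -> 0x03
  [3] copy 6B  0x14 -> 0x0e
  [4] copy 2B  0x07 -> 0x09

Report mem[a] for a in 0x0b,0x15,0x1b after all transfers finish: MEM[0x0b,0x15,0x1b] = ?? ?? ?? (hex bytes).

MEM[0x0b,0x15,0x1b] = 51 d0 8a

[0] 0x14->0x04 len=8 : 80 d0 b9 11 d3 2b 8a 51
[1] 0x05->0x16 len=6 : d0 b9 11 d3 2b 8a
[2] 0x18->0x03 len=3 : 11 d3 2b
[3] 0x14->0x0e len=6 : 80 d0 d0 b9 11 d3
[4] 0x07->0x09 len=2 : 11 d3
query mem[0x0b]=0x51, mem[0x15]=0xd0, mem[0x1b]=0x8a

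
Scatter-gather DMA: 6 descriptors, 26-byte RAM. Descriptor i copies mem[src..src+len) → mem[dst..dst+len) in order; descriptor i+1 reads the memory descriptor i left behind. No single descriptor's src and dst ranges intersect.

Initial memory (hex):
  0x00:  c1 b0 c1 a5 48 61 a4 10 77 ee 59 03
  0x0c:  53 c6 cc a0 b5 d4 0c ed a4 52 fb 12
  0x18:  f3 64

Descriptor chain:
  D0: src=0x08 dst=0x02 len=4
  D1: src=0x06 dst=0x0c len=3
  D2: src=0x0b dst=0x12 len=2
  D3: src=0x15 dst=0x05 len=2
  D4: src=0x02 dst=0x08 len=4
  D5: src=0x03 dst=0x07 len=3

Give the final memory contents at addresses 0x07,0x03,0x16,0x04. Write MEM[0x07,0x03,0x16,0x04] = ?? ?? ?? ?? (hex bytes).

MEM[0x07,0x03,0x16,0x04] = ee ee fb 59

#0 dst[0x02+4] := {0x77,0xee,0x59,0x03}
#1 dst[0x0c+3] := {0xa4,0x10,0x77}
#2 dst[0x12+2] := {0x03,0xa4}
#3 dst[0x05+2] := {0x52,0xfb}
#4 dst[0x08+4] := {0x77,0xee,0x59,0x52}
#5 dst[0x07+3] := {0xee,0x59,0x52}
query mem[0x07]=0xee, mem[0x03]=0xee, mem[0x16]=0xfb, mem[0x04]=0x59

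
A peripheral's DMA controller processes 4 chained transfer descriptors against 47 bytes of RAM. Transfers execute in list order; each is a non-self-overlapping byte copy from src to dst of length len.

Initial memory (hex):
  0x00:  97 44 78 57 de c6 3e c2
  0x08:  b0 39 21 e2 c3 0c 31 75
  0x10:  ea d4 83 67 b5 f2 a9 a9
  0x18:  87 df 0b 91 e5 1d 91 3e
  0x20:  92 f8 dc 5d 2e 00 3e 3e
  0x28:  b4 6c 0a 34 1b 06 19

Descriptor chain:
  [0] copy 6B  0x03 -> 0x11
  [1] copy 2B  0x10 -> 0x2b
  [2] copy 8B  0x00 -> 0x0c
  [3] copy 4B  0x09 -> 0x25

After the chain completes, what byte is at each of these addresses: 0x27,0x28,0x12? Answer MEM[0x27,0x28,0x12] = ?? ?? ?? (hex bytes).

  after D0: wrote 6B at 0x11 = 57dec63ec2b0
  after D1: wrote 2B at 0x2b = ea57
  after D2: wrote 8B at 0x0c = 97447857dec63ec2
  after D3: wrote 4B at 0x25 = 3921e297
query mem[0x27]=0xe2, mem[0x28]=0x97, mem[0x12]=0x3e

MEM[0x27,0x28,0x12] = e2 97 3e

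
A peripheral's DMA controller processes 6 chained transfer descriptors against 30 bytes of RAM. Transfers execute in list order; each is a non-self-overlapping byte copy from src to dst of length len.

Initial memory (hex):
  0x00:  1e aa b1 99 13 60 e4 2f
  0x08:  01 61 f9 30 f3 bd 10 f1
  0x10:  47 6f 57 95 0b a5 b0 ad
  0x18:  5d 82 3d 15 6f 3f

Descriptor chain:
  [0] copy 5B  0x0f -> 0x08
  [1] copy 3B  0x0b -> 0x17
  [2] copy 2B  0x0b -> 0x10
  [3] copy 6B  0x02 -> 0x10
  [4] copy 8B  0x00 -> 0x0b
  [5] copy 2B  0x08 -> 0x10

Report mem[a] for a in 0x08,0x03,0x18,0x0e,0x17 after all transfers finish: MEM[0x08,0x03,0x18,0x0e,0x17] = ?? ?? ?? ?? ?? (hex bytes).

MEM[0x08,0x03,0x18,0x0e,0x17] = f1 99 95 99 57

#0 dst[0x08+5] := {0xf1,0x47,0x6f,0x57,0x95}
#1 dst[0x17+3] := {0x57,0x95,0xbd}
#2 dst[0x10+2] := {0x57,0x95}
#3 dst[0x10+6] := {0xb1,0x99,0x13,0x60,0xe4,0x2f}
#4 dst[0x0b+8] := {0x1e,0xaa,0xb1,0x99,0x13,0x60,0xe4,0x2f}
#5 dst[0x10+2] := {0xf1,0x47}
query mem[0x08]=0xf1, mem[0x03]=0x99, mem[0x18]=0x95, mem[0x0e]=0x99, mem[0x17]=0x57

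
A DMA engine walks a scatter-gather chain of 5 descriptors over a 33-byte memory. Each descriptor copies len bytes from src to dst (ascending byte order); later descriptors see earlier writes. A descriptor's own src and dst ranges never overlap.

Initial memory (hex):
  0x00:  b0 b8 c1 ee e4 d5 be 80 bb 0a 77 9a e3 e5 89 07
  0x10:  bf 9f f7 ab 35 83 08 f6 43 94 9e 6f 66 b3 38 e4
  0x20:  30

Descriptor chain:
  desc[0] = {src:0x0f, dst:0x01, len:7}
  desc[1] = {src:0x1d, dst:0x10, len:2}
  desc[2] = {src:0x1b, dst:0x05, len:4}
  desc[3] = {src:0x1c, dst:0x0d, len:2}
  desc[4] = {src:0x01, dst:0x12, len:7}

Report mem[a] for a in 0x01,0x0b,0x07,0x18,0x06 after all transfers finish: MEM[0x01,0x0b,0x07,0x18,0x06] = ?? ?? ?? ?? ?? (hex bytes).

MEM[0x01,0x0b,0x07,0x18,0x06] = 07 9a b3 b3 66

#0 dst[0x01+7] := {0x07,0xbf,0x9f,0xf7,0xab,0x35,0x83}
#1 dst[0x10+2] := {0xb3,0x38}
#2 dst[0x05+4] := {0x6f,0x66,0xb3,0x38}
#3 dst[0x0d+2] := {0x66,0xb3}
#4 dst[0x12+7] := {0x07,0xbf,0x9f,0xf7,0x6f,0x66,0xb3}
query mem[0x01]=0x07, mem[0x0b]=0x9a, mem[0x07]=0xb3, mem[0x18]=0xb3, mem[0x06]=0x66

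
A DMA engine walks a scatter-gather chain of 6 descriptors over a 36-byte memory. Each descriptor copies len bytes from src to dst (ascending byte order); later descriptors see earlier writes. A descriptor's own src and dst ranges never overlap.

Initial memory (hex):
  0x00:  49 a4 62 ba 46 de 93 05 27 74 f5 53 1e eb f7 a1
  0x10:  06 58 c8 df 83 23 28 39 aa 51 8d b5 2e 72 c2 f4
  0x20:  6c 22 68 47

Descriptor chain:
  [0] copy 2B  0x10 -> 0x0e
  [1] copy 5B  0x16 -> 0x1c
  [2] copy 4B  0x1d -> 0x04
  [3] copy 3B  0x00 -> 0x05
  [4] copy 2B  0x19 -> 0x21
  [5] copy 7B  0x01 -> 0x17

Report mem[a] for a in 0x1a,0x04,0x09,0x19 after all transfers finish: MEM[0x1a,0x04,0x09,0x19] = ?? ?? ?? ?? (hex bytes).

  after D0: wrote 2B at 0x0e = 0658
  after D1: wrote 5B at 0x1c = 2839aa518d
  after D2: wrote 4B at 0x04 = 39aa518d
  after D3: wrote 3B at 0x05 = 49a462
  after D4: wrote 2B at 0x21 = 518d
  after D5: wrote 7B at 0x17 = a462ba3949a462
query mem[0x1a]=0x39, mem[0x04]=0x39, mem[0x09]=0x74, mem[0x19]=0xba

MEM[0x1a,0x04,0x09,0x19] = 39 39 74 ba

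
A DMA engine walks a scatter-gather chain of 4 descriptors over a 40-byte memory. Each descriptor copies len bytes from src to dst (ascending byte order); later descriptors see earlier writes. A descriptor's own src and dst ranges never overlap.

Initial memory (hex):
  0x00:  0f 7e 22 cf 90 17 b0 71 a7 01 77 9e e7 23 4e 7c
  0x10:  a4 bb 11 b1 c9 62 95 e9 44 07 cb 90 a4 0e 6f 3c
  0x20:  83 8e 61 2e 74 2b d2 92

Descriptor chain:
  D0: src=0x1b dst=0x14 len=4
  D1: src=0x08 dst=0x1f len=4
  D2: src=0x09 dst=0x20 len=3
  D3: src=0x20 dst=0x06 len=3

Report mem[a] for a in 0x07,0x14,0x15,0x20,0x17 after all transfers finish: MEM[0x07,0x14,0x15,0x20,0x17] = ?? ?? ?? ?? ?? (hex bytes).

MEM[0x07,0x14,0x15,0x20,0x17] = 77 90 a4 01 6f

D0: mem[0x14..0x17] <- [90 a4 0e 6f]
D1: mem[0x1f..0x22] <- [a7 01 77 9e]
D2: mem[0x20..0x22] <- [01 77 9e]
D3: mem[0x06..0x08] <- [01 77 9e]
query mem[0x07]=0x77, mem[0x14]=0x90, mem[0x15]=0xa4, mem[0x20]=0x01, mem[0x17]=0x6f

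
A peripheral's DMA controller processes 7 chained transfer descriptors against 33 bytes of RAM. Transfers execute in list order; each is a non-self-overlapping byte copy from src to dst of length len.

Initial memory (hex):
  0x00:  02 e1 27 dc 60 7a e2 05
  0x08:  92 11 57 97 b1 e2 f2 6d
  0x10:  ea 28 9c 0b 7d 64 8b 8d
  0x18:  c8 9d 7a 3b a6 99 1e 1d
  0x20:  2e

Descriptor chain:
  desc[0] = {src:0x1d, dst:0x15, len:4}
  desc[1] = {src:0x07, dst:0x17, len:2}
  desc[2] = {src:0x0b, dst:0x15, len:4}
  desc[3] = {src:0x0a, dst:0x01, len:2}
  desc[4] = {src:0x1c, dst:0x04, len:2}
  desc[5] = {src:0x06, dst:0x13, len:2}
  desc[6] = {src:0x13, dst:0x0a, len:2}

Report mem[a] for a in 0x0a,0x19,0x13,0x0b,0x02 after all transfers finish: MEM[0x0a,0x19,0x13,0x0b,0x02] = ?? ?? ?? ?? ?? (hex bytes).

#0 dst[0x15+4] := {0x99,0x1e,0x1d,0x2e}
#1 dst[0x17+2] := {0x05,0x92}
#2 dst[0x15+4] := {0x97,0xb1,0xe2,0xf2}
#3 dst[0x01+2] := {0x57,0x97}
#4 dst[0x04+2] := {0xa6,0x99}
#5 dst[0x13+2] := {0xe2,0x05}
#6 dst[0x0a+2] := {0xe2,0x05}
query mem[0x0a]=0xe2, mem[0x19]=0x9d, mem[0x13]=0xe2, mem[0x0b]=0x05, mem[0x02]=0x97

MEM[0x0a,0x19,0x13,0x0b,0x02] = e2 9d e2 05 97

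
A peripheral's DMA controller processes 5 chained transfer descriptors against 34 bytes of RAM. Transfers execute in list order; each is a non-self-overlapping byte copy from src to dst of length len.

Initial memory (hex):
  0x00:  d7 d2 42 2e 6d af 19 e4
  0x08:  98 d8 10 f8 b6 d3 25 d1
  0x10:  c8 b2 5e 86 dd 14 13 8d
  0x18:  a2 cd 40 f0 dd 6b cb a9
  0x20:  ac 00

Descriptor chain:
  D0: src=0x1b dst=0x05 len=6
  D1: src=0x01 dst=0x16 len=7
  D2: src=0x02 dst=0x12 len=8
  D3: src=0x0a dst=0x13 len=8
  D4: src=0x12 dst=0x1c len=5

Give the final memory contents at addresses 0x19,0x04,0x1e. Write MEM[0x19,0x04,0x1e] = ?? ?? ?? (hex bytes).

D0: mem[0x05..0x0a] <- [f0 dd 6b cb a9 ac]
D1: mem[0x16..0x1c] <- [d2 42 2e 6d f0 dd 6b]
D2: mem[0x12..0x19] <- [42 2e 6d f0 dd 6b cb a9]
D3: mem[0x13..0x1a] <- [ac f8 b6 d3 25 d1 c8 b2]
D4: mem[0x1c..0x20] <- [42 ac f8 b6 d3]
query mem[0x19]=0xc8, mem[0x04]=0x6d, mem[0x1e]=0xf8

MEM[0x19,0x04,0x1e] = c8 6d f8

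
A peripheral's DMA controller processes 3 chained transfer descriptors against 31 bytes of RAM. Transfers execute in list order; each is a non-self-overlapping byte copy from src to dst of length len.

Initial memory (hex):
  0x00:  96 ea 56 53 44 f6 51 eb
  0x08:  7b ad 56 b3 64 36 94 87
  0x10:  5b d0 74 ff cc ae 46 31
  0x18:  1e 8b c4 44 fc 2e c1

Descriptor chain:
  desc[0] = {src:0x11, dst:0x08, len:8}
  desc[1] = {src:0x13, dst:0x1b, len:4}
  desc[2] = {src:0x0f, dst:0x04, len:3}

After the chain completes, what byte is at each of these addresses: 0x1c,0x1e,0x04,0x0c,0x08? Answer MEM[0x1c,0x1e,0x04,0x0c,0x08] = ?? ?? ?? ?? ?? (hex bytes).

D0: mem[0x08..0x0f] <- [d0 74 ff cc ae 46 31 1e]
D1: mem[0x1b..0x1e] <- [ff cc ae 46]
D2: mem[0x04..0x06] <- [1e 5b d0]
query mem[0x1c]=0xcc, mem[0x1e]=0x46, mem[0x04]=0x1e, mem[0x0c]=0xae, mem[0x08]=0xd0

MEM[0x1c,0x1e,0x04,0x0c,0x08] = cc 46 1e ae d0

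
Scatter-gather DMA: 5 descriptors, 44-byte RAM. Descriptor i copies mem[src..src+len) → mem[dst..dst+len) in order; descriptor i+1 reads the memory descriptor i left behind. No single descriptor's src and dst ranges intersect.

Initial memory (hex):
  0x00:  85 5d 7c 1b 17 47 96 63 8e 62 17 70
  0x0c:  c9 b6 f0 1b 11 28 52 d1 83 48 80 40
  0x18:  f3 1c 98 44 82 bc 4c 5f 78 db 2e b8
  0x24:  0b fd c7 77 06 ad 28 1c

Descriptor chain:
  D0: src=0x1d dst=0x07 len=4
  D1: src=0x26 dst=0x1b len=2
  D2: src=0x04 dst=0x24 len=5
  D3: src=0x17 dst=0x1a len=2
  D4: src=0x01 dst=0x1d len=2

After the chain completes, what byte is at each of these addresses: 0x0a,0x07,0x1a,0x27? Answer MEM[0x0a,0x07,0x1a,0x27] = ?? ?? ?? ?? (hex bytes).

  after D0: wrote 4B at 0x07 = bc4c5f78
  after D1: wrote 2B at 0x1b = c777
  after D2: wrote 5B at 0x24 = 174796bc4c
  after D3: wrote 2B at 0x1a = 40f3
  after D4: wrote 2B at 0x1d = 5d7c
query mem[0x0a]=0x78, mem[0x07]=0xbc, mem[0x1a]=0x40, mem[0x27]=0xbc

MEM[0x0a,0x07,0x1a,0x27] = 78 bc 40 bc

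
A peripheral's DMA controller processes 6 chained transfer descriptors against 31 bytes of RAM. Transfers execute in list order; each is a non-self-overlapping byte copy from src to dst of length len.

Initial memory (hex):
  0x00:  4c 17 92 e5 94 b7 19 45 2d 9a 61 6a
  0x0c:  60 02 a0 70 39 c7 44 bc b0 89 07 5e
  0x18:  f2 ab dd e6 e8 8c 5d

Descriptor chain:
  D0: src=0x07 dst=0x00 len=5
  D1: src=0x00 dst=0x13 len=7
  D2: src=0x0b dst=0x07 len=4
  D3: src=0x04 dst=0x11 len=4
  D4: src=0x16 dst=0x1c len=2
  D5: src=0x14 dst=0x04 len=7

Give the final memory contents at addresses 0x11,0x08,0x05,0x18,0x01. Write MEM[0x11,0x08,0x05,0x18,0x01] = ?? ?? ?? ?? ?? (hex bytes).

MEM[0x11,0x08,0x05,0x18,0x01] = 6a b7 9a b7 2d

  after D0: wrote 5B at 0x00 = 452d9a616a
  after D1: wrote 7B at 0x13 = 452d9a616ab719
  after D2: wrote 4B at 0x07 = 6a6002a0
  after D3: wrote 4B at 0x11 = 6ab7196a
  after D4: wrote 2B at 0x1c = 616a
  after D5: wrote 7B at 0x04 = 6a9a616ab719dd
query mem[0x11]=0x6a, mem[0x08]=0xb7, mem[0x05]=0x9a, mem[0x18]=0xb7, mem[0x01]=0x2d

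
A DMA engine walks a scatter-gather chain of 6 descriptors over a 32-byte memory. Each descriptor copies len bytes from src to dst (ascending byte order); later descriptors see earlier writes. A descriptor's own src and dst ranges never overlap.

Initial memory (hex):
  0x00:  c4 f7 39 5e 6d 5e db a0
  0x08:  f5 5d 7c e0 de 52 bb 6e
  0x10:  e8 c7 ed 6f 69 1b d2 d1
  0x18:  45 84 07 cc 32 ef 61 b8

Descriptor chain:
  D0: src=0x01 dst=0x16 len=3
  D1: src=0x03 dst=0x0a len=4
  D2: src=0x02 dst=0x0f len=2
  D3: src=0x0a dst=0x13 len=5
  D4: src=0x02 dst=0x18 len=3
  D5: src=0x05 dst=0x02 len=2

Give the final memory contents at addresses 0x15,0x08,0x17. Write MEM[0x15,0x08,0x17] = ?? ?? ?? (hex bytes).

MEM[0x15,0x08,0x17] = 5e f5 bb

  after D0: wrote 3B at 0x16 = f7395e
  after D1: wrote 4B at 0x0a = 5e6d5edb
  after D2: wrote 2B at 0x0f = 395e
  after D3: wrote 5B at 0x13 = 5e6d5edbbb
  after D4: wrote 3B at 0x18 = 395e6d
  after D5: wrote 2B at 0x02 = 5edb
query mem[0x15]=0x5e, mem[0x08]=0xf5, mem[0x17]=0xbb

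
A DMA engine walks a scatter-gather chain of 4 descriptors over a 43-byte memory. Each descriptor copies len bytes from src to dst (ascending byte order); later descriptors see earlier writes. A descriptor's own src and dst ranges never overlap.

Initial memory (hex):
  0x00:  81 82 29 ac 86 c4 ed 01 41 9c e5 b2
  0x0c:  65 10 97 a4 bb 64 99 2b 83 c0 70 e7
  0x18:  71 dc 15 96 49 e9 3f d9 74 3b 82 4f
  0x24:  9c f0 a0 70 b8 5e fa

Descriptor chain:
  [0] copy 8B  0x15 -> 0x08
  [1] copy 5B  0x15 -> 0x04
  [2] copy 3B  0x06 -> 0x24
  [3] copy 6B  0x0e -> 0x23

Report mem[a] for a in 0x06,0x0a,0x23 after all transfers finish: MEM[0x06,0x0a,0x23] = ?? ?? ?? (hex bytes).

[0] 0x15->0x08 len=8 : c0 70 e7 71 dc 15 96 49
[1] 0x15->0x04 len=5 : c0 70 e7 71 dc
[2] 0x06->0x24 len=3 : e7 71 dc
[3] 0x0e->0x23 len=6 : 96 49 bb 64 99 2b
query mem[0x06]=0xe7, mem[0x0a]=0xe7, mem[0x23]=0x96

MEM[0x06,0x0a,0x23] = e7 e7 96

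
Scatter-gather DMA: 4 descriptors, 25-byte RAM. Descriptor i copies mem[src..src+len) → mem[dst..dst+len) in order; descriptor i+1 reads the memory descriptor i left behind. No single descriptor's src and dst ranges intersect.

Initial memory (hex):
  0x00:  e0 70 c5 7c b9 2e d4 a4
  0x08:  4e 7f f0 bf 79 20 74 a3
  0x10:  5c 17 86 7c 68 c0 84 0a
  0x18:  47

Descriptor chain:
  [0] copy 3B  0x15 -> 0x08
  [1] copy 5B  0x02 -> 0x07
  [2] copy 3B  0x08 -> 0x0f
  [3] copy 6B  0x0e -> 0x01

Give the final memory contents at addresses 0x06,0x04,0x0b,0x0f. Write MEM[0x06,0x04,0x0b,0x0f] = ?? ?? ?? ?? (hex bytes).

D0: mem[0x08..0x0a] <- [c0 84 0a]
D1: mem[0x07..0x0b] <- [c5 7c b9 2e d4]
D2: mem[0x0f..0x11] <- [7c b9 2e]
D3: mem[0x01..0x06] <- [74 7c b9 2e 86 7c]
query mem[0x06]=0x7c, mem[0x04]=0x2e, mem[0x0b]=0xd4, mem[0x0f]=0x7c

MEM[0x06,0x04,0x0b,0x0f] = 7c 2e d4 7c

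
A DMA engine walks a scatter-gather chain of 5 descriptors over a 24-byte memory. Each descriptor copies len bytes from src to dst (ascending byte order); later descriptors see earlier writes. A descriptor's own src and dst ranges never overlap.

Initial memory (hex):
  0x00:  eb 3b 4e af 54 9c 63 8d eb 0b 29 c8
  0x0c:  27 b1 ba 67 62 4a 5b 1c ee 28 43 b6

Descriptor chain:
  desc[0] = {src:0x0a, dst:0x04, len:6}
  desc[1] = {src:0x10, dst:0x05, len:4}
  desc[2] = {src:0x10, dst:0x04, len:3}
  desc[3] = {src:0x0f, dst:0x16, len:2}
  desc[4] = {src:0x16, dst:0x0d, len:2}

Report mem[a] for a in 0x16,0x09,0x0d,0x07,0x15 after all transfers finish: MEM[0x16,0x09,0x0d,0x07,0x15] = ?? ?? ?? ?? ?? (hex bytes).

[0] 0x0a->0x04 len=6 : 29 c8 27 b1 ba 67
[1] 0x10->0x05 len=4 : 62 4a 5b 1c
[2] 0x10->0x04 len=3 : 62 4a 5b
[3] 0x0f->0x16 len=2 : 67 62
[4] 0x16->0x0d len=2 : 67 62
query mem[0x16]=0x67, mem[0x09]=0x67, mem[0x0d]=0x67, mem[0x07]=0x5b, mem[0x15]=0x28

MEM[0x16,0x09,0x0d,0x07,0x15] = 67 67 67 5b 28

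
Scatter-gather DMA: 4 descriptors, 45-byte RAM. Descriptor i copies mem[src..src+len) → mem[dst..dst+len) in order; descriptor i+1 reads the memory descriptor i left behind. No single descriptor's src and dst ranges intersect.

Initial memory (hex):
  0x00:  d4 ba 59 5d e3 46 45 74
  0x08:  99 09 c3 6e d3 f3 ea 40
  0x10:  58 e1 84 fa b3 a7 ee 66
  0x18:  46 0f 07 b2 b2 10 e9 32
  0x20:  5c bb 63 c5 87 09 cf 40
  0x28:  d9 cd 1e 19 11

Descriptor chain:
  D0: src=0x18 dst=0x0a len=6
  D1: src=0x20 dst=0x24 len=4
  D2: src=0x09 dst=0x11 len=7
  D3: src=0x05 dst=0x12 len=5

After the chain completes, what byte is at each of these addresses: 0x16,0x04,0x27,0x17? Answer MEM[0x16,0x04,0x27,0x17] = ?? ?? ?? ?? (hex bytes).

MEM[0x16,0x04,0x27,0x17] = 09 e3 c5 10

  after D0: wrote 6B at 0x0a = 460f07b2b210
  after D1: wrote 4B at 0x24 = 5cbb63c5
  after D2: wrote 7B at 0x11 = 09460f07b2b210
  after D3: wrote 5B at 0x12 = 4645749909
query mem[0x16]=0x09, mem[0x04]=0xe3, mem[0x27]=0xc5, mem[0x17]=0x10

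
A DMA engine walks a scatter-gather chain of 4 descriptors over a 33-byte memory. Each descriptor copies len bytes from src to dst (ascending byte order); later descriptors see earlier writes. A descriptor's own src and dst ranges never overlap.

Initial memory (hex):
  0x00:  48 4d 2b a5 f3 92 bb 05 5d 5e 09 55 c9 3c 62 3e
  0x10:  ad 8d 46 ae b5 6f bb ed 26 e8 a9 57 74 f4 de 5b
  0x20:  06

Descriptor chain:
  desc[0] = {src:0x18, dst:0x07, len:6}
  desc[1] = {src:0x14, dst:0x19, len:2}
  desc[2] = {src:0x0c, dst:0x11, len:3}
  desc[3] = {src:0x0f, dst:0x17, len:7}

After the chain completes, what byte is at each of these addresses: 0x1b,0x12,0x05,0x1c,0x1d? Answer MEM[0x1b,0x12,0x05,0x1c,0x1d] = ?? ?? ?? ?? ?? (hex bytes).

[0] 0x18->0x07 len=6 : 26 e8 a9 57 74 f4
[1] 0x14->0x19 len=2 : b5 6f
[2] 0x0c->0x11 len=3 : f4 3c 62
[3] 0x0f->0x17 len=7 : 3e ad f4 3c 62 b5 6f
query mem[0x1b]=0x62, mem[0x12]=0x3c, mem[0x05]=0x92, mem[0x1c]=0xb5, mem[0x1d]=0x6f

MEM[0x1b,0x12,0x05,0x1c,0x1d] = 62 3c 92 b5 6f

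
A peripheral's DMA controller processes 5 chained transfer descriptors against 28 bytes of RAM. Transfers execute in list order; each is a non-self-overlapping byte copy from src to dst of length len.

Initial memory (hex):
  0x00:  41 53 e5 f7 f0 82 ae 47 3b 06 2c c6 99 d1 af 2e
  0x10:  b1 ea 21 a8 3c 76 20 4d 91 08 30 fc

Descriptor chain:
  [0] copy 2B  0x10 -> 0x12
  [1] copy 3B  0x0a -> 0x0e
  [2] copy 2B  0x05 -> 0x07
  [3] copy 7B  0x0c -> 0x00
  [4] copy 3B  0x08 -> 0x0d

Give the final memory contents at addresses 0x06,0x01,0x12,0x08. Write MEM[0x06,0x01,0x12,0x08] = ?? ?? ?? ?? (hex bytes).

D0: mem[0x12..0x13] <- [b1 ea]
D1: mem[0x0e..0x10] <- [2c c6 99]
D2: mem[0x07..0x08] <- [82 ae]
D3: mem[0x00..0x06] <- [99 d1 2c c6 99 ea b1]
D4: mem[0x0d..0x0f] <- [ae 06 2c]
query mem[0x06]=0xb1, mem[0x01]=0xd1, mem[0x12]=0xb1, mem[0x08]=0xae

MEM[0x06,0x01,0x12,0x08] = b1 d1 b1 ae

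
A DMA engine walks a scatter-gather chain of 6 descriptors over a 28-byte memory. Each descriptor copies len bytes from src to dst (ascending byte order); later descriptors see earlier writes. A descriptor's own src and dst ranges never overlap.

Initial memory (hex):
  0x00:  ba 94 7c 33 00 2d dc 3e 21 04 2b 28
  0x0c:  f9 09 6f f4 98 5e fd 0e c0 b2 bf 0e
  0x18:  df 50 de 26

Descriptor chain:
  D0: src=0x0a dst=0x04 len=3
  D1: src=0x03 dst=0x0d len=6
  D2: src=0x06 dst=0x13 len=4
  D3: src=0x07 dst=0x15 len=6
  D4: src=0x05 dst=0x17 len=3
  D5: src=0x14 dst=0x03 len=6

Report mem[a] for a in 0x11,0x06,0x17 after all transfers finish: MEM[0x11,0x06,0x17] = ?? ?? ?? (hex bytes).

MEM[0x11,0x06,0x17] = 3e 28 28

D0: mem[0x04..0x06] <- [2b 28 f9]
D1: mem[0x0d..0x12] <- [33 2b 28 f9 3e 21]
D2: mem[0x13..0x16] <- [f9 3e 21 04]
D3: mem[0x15..0x1a] <- [3e 21 04 2b 28 f9]
D4: mem[0x17..0x19] <- [28 f9 3e]
D5: mem[0x03..0x08] <- [3e 3e 21 28 f9 3e]
query mem[0x11]=0x3e, mem[0x06]=0x28, mem[0x17]=0x28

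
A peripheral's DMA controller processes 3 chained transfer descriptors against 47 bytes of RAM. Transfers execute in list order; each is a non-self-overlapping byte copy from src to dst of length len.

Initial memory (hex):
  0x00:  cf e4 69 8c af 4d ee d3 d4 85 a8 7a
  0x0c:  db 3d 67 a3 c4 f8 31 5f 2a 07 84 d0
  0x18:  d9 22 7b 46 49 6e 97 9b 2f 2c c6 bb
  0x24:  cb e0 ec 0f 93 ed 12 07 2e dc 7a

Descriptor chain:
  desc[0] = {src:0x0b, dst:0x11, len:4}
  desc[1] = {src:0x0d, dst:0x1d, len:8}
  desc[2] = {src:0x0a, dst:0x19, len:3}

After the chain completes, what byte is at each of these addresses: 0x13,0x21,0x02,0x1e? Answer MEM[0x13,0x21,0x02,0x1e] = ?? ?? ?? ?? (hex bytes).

MEM[0x13,0x21,0x02,0x1e] = 3d 7a 69 67

[0] 0x0b->0x11 len=4 : 7a db 3d 67
[1] 0x0d->0x1d len=8 : 3d 67 a3 c4 7a db 3d 67
[2] 0x0a->0x19 len=3 : a8 7a db
query mem[0x13]=0x3d, mem[0x21]=0x7a, mem[0x02]=0x69, mem[0x1e]=0x67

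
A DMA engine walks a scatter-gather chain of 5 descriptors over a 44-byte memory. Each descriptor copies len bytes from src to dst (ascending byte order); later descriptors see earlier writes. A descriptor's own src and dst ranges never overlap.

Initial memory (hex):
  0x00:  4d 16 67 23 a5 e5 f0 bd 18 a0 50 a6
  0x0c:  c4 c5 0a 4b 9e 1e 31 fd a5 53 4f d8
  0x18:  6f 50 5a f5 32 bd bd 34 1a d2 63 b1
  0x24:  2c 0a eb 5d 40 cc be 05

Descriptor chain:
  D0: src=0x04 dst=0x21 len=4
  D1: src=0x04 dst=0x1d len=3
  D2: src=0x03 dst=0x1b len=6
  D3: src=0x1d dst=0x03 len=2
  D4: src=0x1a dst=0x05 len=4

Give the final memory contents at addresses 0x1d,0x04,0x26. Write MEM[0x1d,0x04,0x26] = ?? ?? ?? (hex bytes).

MEM[0x1d,0x04,0x26] = e5 f0 eb

  after D0: wrote 4B at 0x21 = a5e5f0bd
  after D1: wrote 3B at 0x1d = a5e5f0
  after D2: wrote 6B at 0x1b = 23a5e5f0bd18
  after D3: wrote 2B at 0x03 = e5f0
  after D4: wrote 4B at 0x05 = 5a23a5e5
query mem[0x1d]=0xe5, mem[0x04]=0xf0, mem[0x26]=0xeb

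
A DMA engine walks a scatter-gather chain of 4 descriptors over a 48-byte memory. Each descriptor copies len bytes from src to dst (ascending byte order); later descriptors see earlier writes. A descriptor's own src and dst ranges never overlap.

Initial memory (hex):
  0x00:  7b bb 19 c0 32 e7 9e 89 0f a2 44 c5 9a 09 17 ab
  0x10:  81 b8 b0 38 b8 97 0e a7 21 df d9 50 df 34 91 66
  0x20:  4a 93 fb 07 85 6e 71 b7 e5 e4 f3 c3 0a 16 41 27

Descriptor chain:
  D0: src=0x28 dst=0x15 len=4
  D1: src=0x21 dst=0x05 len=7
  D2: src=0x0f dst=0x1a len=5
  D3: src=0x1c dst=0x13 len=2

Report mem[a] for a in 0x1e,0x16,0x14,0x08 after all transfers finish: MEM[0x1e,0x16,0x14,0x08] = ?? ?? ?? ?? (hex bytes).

MEM[0x1e,0x16,0x14,0x08] = 38 e4 b0 85

#0 dst[0x15+4] := {0xe5,0xe4,0xf3,0xc3}
#1 dst[0x05+7] := {0x93,0xfb,0x07,0x85,0x6e,0x71,0xb7}
#2 dst[0x1a+5] := {0xab,0x81,0xb8,0xb0,0x38}
#3 dst[0x13+2] := {0xb8,0xb0}
query mem[0x1e]=0x38, mem[0x16]=0xe4, mem[0x14]=0xb0, mem[0x08]=0x85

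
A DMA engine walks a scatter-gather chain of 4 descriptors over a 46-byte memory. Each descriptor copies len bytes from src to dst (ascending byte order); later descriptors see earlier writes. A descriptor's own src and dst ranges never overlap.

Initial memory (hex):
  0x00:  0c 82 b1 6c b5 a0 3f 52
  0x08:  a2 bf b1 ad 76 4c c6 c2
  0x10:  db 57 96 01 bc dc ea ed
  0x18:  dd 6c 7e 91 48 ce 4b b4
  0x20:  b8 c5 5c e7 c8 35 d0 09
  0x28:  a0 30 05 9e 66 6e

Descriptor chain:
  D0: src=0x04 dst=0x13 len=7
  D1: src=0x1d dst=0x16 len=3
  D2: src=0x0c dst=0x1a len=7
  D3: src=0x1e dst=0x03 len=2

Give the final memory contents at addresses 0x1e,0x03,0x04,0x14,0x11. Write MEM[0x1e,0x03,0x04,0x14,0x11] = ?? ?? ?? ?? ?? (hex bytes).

D0: mem[0x13..0x19] <- [b5 a0 3f 52 a2 bf b1]
D1: mem[0x16..0x18] <- [ce 4b b4]
D2: mem[0x1a..0x20] <- [76 4c c6 c2 db 57 96]
D3: mem[0x03..0x04] <- [db 57]
query mem[0x1e]=0xdb, mem[0x03]=0xdb, mem[0x04]=0x57, mem[0x14]=0xa0, mem[0x11]=0x57

MEM[0x1e,0x03,0x04,0x14,0x11] = db db 57 a0 57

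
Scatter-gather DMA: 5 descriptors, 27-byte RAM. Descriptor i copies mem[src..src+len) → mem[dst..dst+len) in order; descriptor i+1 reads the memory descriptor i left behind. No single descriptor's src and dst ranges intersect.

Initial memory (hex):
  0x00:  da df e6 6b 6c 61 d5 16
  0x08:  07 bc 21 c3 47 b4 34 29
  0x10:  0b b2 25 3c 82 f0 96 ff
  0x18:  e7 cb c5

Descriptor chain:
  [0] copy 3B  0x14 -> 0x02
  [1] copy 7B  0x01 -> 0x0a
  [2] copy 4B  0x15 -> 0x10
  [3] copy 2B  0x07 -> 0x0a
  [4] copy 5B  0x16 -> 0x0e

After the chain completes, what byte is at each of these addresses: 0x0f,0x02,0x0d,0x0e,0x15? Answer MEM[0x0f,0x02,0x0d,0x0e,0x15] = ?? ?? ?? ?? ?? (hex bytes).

#0 dst[0x02+3] := {0x82,0xf0,0x96}
#1 dst[0x0a+7] := {0xdf,0x82,0xf0,0x96,0x61,0xd5,0x16}
#2 dst[0x10+4] := {0xf0,0x96,0xff,0xe7}
#3 dst[0x0a+2] := {0x16,0x07}
#4 dst[0x0e+5] := {0x96,0xff,0xe7,0xcb,0xc5}
query mem[0x0f]=0xff, mem[0x02]=0x82, mem[0x0d]=0x96, mem[0x0e]=0x96, mem[0x15]=0xf0

MEM[0x0f,0x02,0x0d,0x0e,0x15] = ff 82 96 96 f0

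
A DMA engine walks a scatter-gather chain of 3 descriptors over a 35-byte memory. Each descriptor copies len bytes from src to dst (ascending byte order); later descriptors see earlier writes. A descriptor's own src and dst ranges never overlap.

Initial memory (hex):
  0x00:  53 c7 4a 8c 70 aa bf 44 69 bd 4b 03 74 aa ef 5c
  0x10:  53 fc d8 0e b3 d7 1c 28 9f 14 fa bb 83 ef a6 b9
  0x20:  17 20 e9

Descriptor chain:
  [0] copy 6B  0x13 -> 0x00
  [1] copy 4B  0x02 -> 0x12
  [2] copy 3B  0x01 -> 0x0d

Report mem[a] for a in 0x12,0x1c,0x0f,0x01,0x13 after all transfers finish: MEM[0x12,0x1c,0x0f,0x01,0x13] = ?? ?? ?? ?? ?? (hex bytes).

D0: mem[0x00..0x05] <- [0e b3 d7 1c 28 9f]
D1: mem[0x12..0x15] <- [d7 1c 28 9f]
D2: mem[0x0d..0x0f] <- [b3 d7 1c]
query mem[0x12]=0xd7, mem[0x1c]=0x83, mem[0x0f]=0x1c, mem[0x01]=0xb3, mem[0x13]=0x1c

MEM[0x12,0x1c,0x0f,0x01,0x13] = d7 83 1c b3 1c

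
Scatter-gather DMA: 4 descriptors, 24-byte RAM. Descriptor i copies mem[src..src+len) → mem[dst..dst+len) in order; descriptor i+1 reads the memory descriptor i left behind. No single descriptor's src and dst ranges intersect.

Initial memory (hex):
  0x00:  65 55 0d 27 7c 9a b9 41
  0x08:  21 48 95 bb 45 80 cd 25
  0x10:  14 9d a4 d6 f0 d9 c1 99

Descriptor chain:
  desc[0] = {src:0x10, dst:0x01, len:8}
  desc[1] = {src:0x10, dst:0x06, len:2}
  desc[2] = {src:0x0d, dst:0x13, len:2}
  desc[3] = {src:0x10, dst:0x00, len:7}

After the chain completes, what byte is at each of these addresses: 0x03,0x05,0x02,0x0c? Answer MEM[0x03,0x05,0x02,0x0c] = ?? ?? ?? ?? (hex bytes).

MEM[0x03,0x05,0x02,0x0c] = 80 d9 a4 45

[0] 0x10->0x01 len=8 : 14 9d a4 d6 f0 d9 c1 99
[1] 0x10->0x06 len=2 : 14 9d
[2] 0x0d->0x13 len=2 : 80 cd
[3] 0x10->0x00 len=7 : 14 9d a4 80 cd d9 c1
query mem[0x03]=0x80, mem[0x05]=0xd9, mem[0x02]=0xa4, mem[0x0c]=0x45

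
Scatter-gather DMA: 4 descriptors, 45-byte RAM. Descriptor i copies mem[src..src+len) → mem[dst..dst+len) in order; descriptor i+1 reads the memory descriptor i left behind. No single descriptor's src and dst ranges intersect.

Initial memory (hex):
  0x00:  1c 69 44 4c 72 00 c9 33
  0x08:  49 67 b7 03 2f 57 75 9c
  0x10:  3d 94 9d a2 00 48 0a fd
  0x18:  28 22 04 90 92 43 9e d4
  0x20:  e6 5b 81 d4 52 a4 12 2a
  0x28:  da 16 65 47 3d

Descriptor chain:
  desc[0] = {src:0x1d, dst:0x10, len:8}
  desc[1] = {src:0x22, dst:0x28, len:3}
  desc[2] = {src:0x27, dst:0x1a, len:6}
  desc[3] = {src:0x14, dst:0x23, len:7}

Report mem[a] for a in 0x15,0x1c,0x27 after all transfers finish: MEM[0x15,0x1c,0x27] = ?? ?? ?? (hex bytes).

MEM[0x15,0x1c,0x27] = 81 d4 28

#0 dst[0x10+8] := {0x43,0x9e,0xd4,0xe6,0x5b,0x81,0xd4,0x52}
#1 dst[0x28+3] := {0x81,0xd4,0x52}
#2 dst[0x1a+6] := {0x2a,0x81,0xd4,0x52,0x47,0x3d}
#3 dst[0x23+7] := {0x5b,0x81,0xd4,0x52,0x28,0x22,0x2a}
query mem[0x15]=0x81, mem[0x1c]=0xd4, mem[0x27]=0x28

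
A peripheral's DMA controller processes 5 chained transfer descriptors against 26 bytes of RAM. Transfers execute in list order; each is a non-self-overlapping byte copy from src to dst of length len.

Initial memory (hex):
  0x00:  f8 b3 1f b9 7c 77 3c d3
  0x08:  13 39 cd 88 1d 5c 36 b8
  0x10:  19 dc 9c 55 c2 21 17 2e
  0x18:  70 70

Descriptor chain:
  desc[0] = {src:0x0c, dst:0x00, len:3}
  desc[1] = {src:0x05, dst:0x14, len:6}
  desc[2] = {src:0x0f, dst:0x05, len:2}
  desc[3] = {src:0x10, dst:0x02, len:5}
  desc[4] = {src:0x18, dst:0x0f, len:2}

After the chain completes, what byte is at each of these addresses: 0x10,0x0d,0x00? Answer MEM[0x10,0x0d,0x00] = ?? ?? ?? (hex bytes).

#0 dst[0x00+3] := {0x1d,0x5c,0x36}
#1 dst[0x14+6] := {0x77,0x3c,0xd3,0x13,0x39,0xcd}
#2 dst[0x05+2] := {0xb8,0x19}
#3 dst[0x02+5] := {0x19,0xdc,0x9c,0x55,0x77}
#4 dst[0x0f+2] := {0x39,0xcd}
query mem[0x10]=0xcd, mem[0x0d]=0x5c, mem[0x00]=0x1d

MEM[0x10,0x0d,0x00] = cd 5c 1d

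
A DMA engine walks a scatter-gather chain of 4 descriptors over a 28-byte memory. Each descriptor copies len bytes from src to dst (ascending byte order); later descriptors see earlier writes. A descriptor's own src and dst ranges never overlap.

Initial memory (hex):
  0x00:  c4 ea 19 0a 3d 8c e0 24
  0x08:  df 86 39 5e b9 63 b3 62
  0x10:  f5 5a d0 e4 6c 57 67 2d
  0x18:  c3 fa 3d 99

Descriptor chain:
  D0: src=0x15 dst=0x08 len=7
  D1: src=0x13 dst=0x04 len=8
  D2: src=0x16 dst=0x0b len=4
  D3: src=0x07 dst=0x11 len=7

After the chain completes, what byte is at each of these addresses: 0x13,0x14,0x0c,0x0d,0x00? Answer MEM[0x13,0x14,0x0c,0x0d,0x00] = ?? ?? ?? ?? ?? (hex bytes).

  after D0: wrote 7B at 0x08 = 57672dc3fa3d99
  after D1: wrote 8B at 0x04 = e46c57672dc3fa3d
  after D2: wrote 4B at 0x0b = 672dc3fa
  after D3: wrote 7B at 0x11 = 672dc3fa672dc3
query mem[0x13]=0xc3, mem[0x14]=0xfa, mem[0x0c]=0x2d, mem[0x0d]=0xc3, mem[0x00]=0xc4

MEM[0x13,0x14,0x0c,0x0d,0x00] = c3 fa 2d c3 c4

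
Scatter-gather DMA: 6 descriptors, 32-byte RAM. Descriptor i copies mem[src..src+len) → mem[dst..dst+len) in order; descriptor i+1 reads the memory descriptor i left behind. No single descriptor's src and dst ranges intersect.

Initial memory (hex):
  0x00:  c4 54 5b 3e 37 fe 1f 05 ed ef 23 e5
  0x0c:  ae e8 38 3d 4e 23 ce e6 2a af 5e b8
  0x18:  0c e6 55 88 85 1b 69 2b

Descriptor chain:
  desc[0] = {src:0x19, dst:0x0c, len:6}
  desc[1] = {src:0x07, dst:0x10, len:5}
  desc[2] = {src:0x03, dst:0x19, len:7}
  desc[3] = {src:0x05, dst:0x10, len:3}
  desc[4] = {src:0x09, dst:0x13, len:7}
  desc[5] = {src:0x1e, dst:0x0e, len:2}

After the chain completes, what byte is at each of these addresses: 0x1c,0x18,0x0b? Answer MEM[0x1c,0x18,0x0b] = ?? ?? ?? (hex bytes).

MEM[0x1c,0x18,0x0b] = 1f 88 e5

#0 dst[0x0c+6] := {0xe6,0x55,0x88,0x85,0x1b,0x69}
#1 dst[0x10+5] := {0x05,0xed,0xef,0x23,0xe5}
#2 dst[0x19+7] := {0x3e,0x37,0xfe,0x1f,0x05,0xed,0xef}
#3 dst[0x10+3] := {0xfe,0x1f,0x05}
#4 dst[0x13+7] := {0xef,0x23,0xe5,0xe6,0x55,0x88,0x85}
#5 dst[0x0e+2] := {0xed,0xef}
query mem[0x1c]=0x1f, mem[0x18]=0x88, mem[0x0b]=0xe5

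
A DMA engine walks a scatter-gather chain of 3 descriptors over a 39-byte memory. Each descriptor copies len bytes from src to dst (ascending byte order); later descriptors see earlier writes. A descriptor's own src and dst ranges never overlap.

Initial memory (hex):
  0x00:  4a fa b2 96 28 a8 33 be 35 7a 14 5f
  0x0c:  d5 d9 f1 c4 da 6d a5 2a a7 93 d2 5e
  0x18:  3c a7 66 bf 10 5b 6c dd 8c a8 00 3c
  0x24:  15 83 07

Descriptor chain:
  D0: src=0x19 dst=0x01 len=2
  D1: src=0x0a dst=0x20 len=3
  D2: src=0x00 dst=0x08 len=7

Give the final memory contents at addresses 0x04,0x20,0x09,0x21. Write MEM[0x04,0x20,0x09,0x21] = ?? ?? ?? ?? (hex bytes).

[0] 0x19->0x01 len=2 : a7 66
[1] 0x0a->0x20 len=3 : 14 5f d5
[2] 0x00->0x08 len=7 : 4a a7 66 96 28 a8 33
query mem[0x04]=0x28, mem[0x20]=0x14, mem[0x09]=0xa7, mem[0x21]=0x5f

MEM[0x04,0x20,0x09,0x21] = 28 14 a7 5f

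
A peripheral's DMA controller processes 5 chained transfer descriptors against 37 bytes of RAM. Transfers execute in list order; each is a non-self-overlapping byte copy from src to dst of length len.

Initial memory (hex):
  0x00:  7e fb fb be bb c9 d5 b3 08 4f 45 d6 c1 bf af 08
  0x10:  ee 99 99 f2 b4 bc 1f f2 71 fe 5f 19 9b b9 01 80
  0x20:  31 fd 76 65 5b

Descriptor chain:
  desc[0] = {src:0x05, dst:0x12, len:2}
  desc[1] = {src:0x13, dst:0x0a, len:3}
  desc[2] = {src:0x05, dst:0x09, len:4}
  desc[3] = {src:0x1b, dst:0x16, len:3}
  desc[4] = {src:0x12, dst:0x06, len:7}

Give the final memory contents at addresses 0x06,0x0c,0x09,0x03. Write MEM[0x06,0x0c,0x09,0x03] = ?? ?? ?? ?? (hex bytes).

MEM[0x06,0x0c,0x09,0x03] = c9 b9 bc be

[0] 0x05->0x12 len=2 : c9 d5
[1] 0x13->0x0a len=3 : d5 b4 bc
[2] 0x05->0x09 len=4 : c9 d5 b3 08
[3] 0x1b->0x16 len=3 : 19 9b b9
[4] 0x12->0x06 len=7 : c9 d5 b4 bc 19 9b b9
query mem[0x06]=0xc9, mem[0x0c]=0xb9, mem[0x09]=0xbc, mem[0x03]=0xbe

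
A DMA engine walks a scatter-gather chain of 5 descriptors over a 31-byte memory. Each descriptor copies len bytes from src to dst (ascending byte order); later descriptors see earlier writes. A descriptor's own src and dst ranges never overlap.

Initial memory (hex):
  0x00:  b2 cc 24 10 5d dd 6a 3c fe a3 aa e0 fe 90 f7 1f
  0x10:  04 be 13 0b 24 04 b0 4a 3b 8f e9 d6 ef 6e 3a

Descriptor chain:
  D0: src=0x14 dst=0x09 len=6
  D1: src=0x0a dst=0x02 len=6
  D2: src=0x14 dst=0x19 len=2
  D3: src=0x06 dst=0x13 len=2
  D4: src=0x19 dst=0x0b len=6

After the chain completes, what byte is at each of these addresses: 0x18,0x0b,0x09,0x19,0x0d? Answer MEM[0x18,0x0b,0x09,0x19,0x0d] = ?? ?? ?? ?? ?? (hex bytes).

  after D0: wrote 6B at 0x09 = 2404b04a3b8f
  after D1: wrote 6B at 0x02 = 04b04a3b8f1f
  after D2: wrote 2B at 0x19 = 2404
  after D3: wrote 2B at 0x13 = 8f1f
  after D4: wrote 6B at 0x0b = 2404d6ef6e3a
query mem[0x18]=0x3b, mem[0x0b]=0x24, mem[0x09]=0x24, mem[0x19]=0x24, mem[0x0d]=0xd6

MEM[0x18,0x0b,0x09,0x19,0x0d] = 3b 24 24 24 d6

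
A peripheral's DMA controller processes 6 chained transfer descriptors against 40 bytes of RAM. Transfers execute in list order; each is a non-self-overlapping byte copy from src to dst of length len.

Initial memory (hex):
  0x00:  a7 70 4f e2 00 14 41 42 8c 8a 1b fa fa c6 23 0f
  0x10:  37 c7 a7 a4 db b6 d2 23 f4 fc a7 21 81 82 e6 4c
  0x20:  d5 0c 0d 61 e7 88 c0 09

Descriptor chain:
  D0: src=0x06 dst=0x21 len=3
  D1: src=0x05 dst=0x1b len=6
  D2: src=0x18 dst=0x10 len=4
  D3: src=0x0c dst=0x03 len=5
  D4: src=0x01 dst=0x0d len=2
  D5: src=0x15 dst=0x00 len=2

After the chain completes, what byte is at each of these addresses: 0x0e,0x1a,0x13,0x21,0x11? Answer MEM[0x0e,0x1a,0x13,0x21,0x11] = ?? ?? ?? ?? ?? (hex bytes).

MEM[0x0e,0x1a,0x13,0x21,0x11] = 4f a7 14 41 fc

D0: mem[0x21..0x23] <- [41 42 8c]
D1: mem[0x1b..0x20] <- [14 41 42 8c 8a 1b]
D2: mem[0x10..0x13] <- [f4 fc a7 14]
D3: mem[0x03..0x07] <- [fa c6 23 0f f4]
D4: mem[0x0d..0x0e] <- [70 4f]
D5: mem[0x00..0x01] <- [b6 d2]
query mem[0x0e]=0x4f, mem[0x1a]=0xa7, mem[0x13]=0x14, mem[0x21]=0x41, mem[0x11]=0xfc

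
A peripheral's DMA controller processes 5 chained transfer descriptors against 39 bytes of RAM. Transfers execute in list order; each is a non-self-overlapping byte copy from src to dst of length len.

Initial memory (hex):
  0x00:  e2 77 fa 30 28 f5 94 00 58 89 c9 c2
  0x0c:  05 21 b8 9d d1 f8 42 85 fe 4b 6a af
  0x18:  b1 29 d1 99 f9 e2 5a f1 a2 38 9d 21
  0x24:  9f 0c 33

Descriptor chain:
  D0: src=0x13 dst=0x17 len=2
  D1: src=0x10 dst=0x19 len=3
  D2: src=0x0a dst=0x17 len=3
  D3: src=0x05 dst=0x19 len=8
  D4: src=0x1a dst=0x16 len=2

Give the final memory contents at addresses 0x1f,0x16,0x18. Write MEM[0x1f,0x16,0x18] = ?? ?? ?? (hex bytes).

MEM[0x1f,0x16,0x18] = c2 94 c2

[0] 0x13->0x17 len=2 : 85 fe
[1] 0x10->0x19 len=3 : d1 f8 42
[2] 0x0a->0x17 len=3 : c9 c2 05
[3] 0x05->0x19 len=8 : f5 94 00 58 89 c9 c2 05
[4] 0x1a->0x16 len=2 : 94 00
query mem[0x1f]=0xc2, mem[0x16]=0x94, mem[0x18]=0xc2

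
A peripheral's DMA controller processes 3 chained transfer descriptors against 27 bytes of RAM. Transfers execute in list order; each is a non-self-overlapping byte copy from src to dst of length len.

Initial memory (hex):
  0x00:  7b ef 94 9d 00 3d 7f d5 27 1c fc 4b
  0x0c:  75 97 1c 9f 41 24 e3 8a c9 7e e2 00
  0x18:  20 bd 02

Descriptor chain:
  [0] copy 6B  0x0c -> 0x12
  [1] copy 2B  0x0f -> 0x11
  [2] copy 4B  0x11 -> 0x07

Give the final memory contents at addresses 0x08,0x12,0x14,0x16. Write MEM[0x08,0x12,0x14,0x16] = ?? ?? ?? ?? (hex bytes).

MEM[0x08,0x12,0x14,0x16] = 41 41 1c 41

  after D0: wrote 6B at 0x12 = 75971c9f4124
  after D1: wrote 2B at 0x11 = 9f41
  after D2: wrote 4B at 0x07 = 9f41971c
query mem[0x08]=0x41, mem[0x12]=0x41, mem[0x14]=0x1c, mem[0x16]=0x41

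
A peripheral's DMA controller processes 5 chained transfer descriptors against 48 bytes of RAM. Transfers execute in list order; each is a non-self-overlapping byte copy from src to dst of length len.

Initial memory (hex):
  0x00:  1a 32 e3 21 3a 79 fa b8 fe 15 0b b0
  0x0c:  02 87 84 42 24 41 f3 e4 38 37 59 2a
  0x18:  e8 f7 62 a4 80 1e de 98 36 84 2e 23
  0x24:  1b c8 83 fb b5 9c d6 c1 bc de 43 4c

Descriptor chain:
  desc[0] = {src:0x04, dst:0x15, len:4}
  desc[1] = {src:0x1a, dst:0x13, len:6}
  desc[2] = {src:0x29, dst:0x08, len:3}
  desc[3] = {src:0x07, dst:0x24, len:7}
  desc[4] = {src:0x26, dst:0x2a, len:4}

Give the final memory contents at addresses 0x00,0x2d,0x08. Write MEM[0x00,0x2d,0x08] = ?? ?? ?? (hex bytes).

MEM[0x00,0x2d,0x08] = 1a 02 9c

  after D0: wrote 4B at 0x15 = 3a79fab8
  after D1: wrote 6B at 0x13 = 62a4801ede98
  after D2: wrote 3B at 0x08 = 9cd6c1
  after D3: wrote 7B at 0x24 = b89cd6c1b00287
  after D4: wrote 4B at 0x2a = d6c1b002
query mem[0x00]=0x1a, mem[0x2d]=0x02, mem[0x08]=0x9c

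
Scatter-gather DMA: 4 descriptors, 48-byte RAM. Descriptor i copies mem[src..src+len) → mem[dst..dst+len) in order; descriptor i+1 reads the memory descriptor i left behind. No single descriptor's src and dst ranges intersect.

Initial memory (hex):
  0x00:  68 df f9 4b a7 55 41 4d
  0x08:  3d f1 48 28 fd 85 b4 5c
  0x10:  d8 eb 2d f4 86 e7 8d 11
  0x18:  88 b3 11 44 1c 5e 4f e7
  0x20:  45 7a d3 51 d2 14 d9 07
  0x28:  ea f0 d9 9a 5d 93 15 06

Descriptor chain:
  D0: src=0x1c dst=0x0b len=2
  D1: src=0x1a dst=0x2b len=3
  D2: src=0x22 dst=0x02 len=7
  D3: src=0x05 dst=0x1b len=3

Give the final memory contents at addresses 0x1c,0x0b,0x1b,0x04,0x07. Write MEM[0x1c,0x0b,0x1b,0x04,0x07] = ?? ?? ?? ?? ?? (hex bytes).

  after D0: wrote 2B at 0x0b = 1c5e
  after D1: wrote 3B at 0x2b = 11441c
  after D2: wrote 7B at 0x02 = d351d214d907ea
  after D3: wrote 3B at 0x1b = 14d907
query mem[0x1c]=0xd9, mem[0x0b]=0x1c, mem[0x1b]=0x14, mem[0x04]=0xd2, mem[0x07]=0x07

MEM[0x1c,0x0b,0x1b,0x04,0x07] = d9 1c 14 d2 07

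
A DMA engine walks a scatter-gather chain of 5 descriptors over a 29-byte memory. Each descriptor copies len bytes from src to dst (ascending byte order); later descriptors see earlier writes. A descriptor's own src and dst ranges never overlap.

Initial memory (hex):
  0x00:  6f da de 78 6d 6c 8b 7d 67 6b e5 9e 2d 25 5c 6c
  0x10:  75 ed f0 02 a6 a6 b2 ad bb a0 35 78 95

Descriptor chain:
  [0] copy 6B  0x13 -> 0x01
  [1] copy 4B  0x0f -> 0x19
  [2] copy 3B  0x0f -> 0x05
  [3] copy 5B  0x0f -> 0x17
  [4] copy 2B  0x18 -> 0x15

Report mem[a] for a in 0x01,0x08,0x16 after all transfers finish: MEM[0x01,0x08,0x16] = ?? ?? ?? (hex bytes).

MEM[0x01,0x08,0x16] = 02 67 ed

[0] 0x13->0x01 len=6 : 02 a6 a6 b2 ad bb
[1] 0x0f->0x19 len=4 : 6c 75 ed f0
[2] 0x0f->0x05 len=3 : 6c 75 ed
[3] 0x0f->0x17 len=5 : 6c 75 ed f0 02
[4] 0x18->0x15 len=2 : 75 ed
query mem[0x01]=0x02, mem[0x08]=0x67, mem[0x16]=0xed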